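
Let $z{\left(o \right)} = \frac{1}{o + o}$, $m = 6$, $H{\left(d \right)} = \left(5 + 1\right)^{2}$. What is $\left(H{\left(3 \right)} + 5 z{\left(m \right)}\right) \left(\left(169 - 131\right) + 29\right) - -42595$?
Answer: $\frac{540419}{12} \approx 45035.0$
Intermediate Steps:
$H{\left(d \right)} = 36$ ($H{\left(d \right)} = 6^{2} = 36$)
$z{\left(o \right)} = \frac{1}{2 o}$
$\left(H{\left(3 \right)} + 5 z{\left(m \right)}\right) \left(\left(169 - 131\right) + 29\right) - -42595 = \left(36 + 5 \frac{1}{2 \cdot 6}\right) \left(\left(169 - 131\right) + 29\right) - -42595 = \left(36 + 5 \cdot \frac{1}{2} \cdot \frac{1}{6}\right) \left(38 + 29\right) + 42595 = \left(36 + 5 \cdot \frac{1}{12}\right) 67 + 42595 = \left(36 + \frac{5}{12}\right) 67 + 42595 = \frac{437}{12} \cdot 67 + 42595 = \frac{29279}{12} + 42595 = \frac{540419}{12}$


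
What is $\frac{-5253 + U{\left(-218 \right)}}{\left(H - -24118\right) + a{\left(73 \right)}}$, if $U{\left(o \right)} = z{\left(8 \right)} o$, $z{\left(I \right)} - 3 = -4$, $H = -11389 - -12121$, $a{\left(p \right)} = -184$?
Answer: $- \frac{5035}{24666} \approx -0.20413$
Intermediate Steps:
$H = 732$ ($H = -11389 + 12121 = 732$)
$z{\left(I \right)} = -1$ ($z{\left(I \right)} = 3 - 4 = -1$)
$U{\left(o \right)} = - o$
$\frac{-5253 + U{\left(-218 \right)}}{\left(H - -24118\right) + a{\left(73 \right)}} = \frac{-5253 - -218}{\left(732 - -24118\right) - 184} = \frac{-5253 + 218}{\left(732 + 24118\right) - 184} = - \frac{5035}{24850 - 184} = - \frac{5035}{24666}$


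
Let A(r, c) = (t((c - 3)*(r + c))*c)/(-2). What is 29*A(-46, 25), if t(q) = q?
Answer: 167475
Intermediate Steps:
A(r, c) = -c*(-3 + c)*(c + r)/2 (A(r, c) = (((c - 3)*(r + c))*c)/(-2) = (((-3 + c)*(c + r))*c)*(-½) = (c*(-3 + c)*(c + r))*(-½) = -c*(-3 + c)*(c + r)/2)
29*A(-46, 25) = 29*((½)*25*(-1*25² + 3*25 + 3*(-46) - 1*25*(-46))) = 29*((½)*25*(-1*625 + 75 - 138 + 1150)) = 29*((½)*25*(-625 + 75 - 138 + 1150)) = 29*((½)*25*462) = 29*5775 = 167475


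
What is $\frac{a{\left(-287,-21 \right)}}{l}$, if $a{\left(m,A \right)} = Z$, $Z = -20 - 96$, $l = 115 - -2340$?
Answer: $- \frac{116}{2455} \approx -0.047251$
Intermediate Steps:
$l = 2455$ ($l = 115 + 2340 = 2455$)
$Z = -116$
$a{\left(m,A \right)} = -116$
$\frac{a{\left(-287,-21 \right)}}{l} = - \frac{116}{2455}$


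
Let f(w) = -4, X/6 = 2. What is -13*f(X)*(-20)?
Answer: -1040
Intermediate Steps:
X = 12 (X = 6*2 = 12)
-13*f(X)*(-20) = -13*(-4)*(-20) = 52*(-20) = -1040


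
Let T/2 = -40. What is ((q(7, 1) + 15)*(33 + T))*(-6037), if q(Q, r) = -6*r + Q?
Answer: 4539824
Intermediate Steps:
T = -80 (T = 2*(-40) = -80)
q(Q, r) = Q - 6*r
((q(7, 1) + 15)*(33 + T))*(-6037) = (((7 - 6*1) + 15)*(33 - 80))*(-6037) = (((7 - 6) + 15)*(-47))*(-6037) = ((1 + 15)*(-47))*(-6037) = (16*(-47))*(-6037) = -752*(-6037) = 4539824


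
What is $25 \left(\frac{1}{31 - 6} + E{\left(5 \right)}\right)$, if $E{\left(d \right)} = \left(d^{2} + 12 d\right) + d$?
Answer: $2251$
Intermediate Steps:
$E{\left(d \right)} = d^{2} + 13 d$
$25 \left(\frac{1}{31 - 6} + E{\left(5 \right)}\right) = 25 \left(\frac{1}{31 - 6} + 5 \left(13 + 5\right)\right) = 25 \left(\frac{1}{25} + 5 \cdot 18\right) = 25 \left(\frac{1}{25} + 90\right) = 25 \cdot \frac{2251}{25} = 2251$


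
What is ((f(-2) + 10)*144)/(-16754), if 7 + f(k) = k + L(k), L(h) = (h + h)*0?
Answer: -72/8377 ≈ -0.0085950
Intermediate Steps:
L(h) = 0 (L(h) = (2*h)*0 = 0)
f(k) = -7 + k (f(k) = -7 + (k + 0) = -7 + k)
((f(-2) + 10)*144)/(-16754) = (((-7 - 2) + 10)*144)/(-16754) = ((-9 + 10)*144)*(-1/16754) = (1*144)*(-1/16754) = 144*(-1/16754) = -72/8377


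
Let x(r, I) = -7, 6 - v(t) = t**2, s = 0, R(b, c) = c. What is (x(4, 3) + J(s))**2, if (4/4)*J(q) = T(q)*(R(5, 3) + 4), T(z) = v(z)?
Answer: 1225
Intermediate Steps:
v(t) = 6 - t**2
T(z) = 6 - z**2
J(q) = 42 - 7*q**2 (J(q) = (6 - q**2)*(3 + 4) = (6 - q**2)*7 = 42 - 7*q**2)
(x(4, 3) + J(s))**2 = (-7 + (42 - 7*0**2))**2 = (-7 + (42 - 7*0))**2 = (-7 + (42 + 0))**2 = (-7 + 42)**2 = 35**2 = 1225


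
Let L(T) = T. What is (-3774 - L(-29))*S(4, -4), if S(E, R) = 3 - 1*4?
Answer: 3745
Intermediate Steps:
S(E, R) = -1 (S(E, R) = 3 - 4 = -1)
(-3774 - L(-29))*S(4, -4) = (-3774 - 1*(-29))*(-1) = (-3774 + 29)*(-1) = -3745*(-1) = 3745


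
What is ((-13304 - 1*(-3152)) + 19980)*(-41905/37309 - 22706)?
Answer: -8326085619852/37309 ≈ -2.2317e+8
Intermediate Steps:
((-13304 - 1*(-3152)) + 19980)*(-41905/37309 - 22706) = ((-13304 + 3152) + 19980)*(-41905*1/37309 - 22706) = (-10152 + 19980)*(-41905/37309 - 22706) = 9828*(-847180059/37309) = -8326085619852/37309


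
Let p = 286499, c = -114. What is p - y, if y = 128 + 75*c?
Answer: 294921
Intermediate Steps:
y = -8422 (y = 128 + 75*(-114) = 128 - 8550 = -8422)
p - y = 286499 - 1*(-8422) = 286499 + 8422 = 294921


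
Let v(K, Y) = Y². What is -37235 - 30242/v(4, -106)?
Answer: -209201351/5618 ≈ -37238.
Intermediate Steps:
-37235 - 30242/v(4, -106) = -37235 - 30242/((-106)²) = -37235 - 30242/11236 = -37235 - 1*15121/5618 = -37235 - 15121/5618 = -209201351/5618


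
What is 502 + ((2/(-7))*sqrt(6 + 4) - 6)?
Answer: 496 - 2*sqrt(10)/7 ≈ 495.10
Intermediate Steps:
502 + ((2/(-7))*sqrt(6 + 4) - 6) = 502 + ((2*(-1/7))*sqrt(10) - 6) = 502 + (-2*sqrt(10)/7 - 6) = 502 + (-6 - 2*sqrt(10)/7) = 496 - 2*sqrt(10)/7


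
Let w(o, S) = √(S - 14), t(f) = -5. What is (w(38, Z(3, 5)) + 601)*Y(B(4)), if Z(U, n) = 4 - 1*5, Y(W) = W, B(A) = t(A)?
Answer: -3005 - 5*I*√15 ≈ -3005.0 - 19.365*I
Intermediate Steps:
B(A) = -5
Z(U, n) = -1 (Z(U, n) = 4 - 5 = -1)
w(o, S) = √(-14 + S)
(w(38, Z(3, 5)) + 601)*Y(B(4)) = (√(-14 - 1) + 601)*(-5) = (√(-15) + 601)*(-5) = (I*√15 + 601)*(-5) = (601 + I*√15)*(-5) = -3005 - 5*I*√15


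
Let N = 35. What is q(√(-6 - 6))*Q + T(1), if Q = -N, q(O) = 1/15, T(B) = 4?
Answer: 5/3 ≈ 1.6667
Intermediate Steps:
q(O) = 1/15
Q = -35 (Q = -1*35 = -35)
q(√(-6 - 6))*Q + T(1) = (1/15)*(-35) + 4 = -7/3 + 4 = 5/3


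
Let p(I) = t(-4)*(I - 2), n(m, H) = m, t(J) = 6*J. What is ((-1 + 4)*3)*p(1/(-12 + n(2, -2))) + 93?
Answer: 2733/5 ≈ 546.60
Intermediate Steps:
p(I) = 48 - 24*I (p(I) = (6*(-4))*(I - 2) = -24*(-2 + I) = 48 - 24*I)
((-1 + 4)*3)*p(1/(-12 + n(2, -2))) + 93 = ((-1 + 4)*3)*(48 - 24/(-12 + 2)) + 93 = (3*3)*(48 - 24/(-10)) + 93 = 9*(48 - 24*(-⅒)) + 93 = 9*(48 + 12/5) + 93 = 9*(252/5) + 93 = 2268/5 + 93 = 2733/5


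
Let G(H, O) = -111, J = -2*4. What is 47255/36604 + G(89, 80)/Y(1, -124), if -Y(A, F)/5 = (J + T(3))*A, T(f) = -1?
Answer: -645523/549060 ≈ -1.1757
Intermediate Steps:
J = -8
Y(A, F) = 45*A (Y(A, F) = -5*(-8 - 1)*A = -(-45)*A = 45*A)
47255/36604 + G(89, 80)/Y(1, -124) = 47255/36604 - 111/(45*1) = 47255*(1/36604) - 111/45 = 47255/36604 - 111*1/45 = 47255/36604 - 37/15 = -645523/549060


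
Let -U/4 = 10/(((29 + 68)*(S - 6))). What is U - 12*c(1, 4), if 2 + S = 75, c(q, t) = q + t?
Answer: -389980/6499 ≈ -60.006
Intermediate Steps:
S = 73 (S = -2 + 75 = 73)
U = -40/6499 (U = -40/((29 + 68)*(73 - 6)) = -40/(97*67) = -40/6499 ≈ -0.0061548)
U - 12*c(1, 4) = -40/6499 - 12*(1 + 4) = -40/6499 - 12*5 = -40/6499 - 60 = -389980/6499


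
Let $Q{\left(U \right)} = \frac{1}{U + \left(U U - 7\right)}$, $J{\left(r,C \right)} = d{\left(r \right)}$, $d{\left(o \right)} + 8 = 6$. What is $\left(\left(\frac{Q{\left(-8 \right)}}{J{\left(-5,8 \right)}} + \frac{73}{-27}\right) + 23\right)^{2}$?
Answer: $\frac{2881220329}{7001316} \approx 411.53$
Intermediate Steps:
$d{\left(o \right)} = -2$ ($d{\left(o \right)} = -8 + 6 = -2$)
$J{\left(r,C \right)} = -2$
$Q{\left(U \right)} = \frac{1}{-7 + U + U^{2}}$ ($Q{\left(U \right)} = \frac{1}{U + \left(U^{2} - 7\right)} = \frac{1}{U + \left(-7 + U^{2}\right)} = \frac{1}{-7 + U + U^{2}}$)
$\left(\left(\frac{Q{\left(-8 \right)}}{J{\left(-5,8 \right)}} + \frac{73}{-27}\right) + 23\right)^{2} = \left(\left(\frac{1}{\left(-7 - 8 + \left(-8\right)^{2}\right) \left(-2\right)} + \frac{73}{-27}\right) + 23\right)^{2} = \left(\left(\frac{1}{-7 - 8 + 64} \left(- \frac{1}{2}\right) + 73 \left(- \frac{1}{27}\right)\right) + 23\right)^{2} = \left(\left(\frac{1}{49} \left(- \frac{1}{2}\right) - \frac{73}{27}\right) + 23\right)^{2} = \left(\left(- \frac{1}{98} - \frac{73}{27}\right) + 23\right)^{2} = \left(- \frac{7181}{2646} + 23\right)^{2} = \left(\frac{53677}{2646}\right)^{2} = \frac{2881220329}{7001316}$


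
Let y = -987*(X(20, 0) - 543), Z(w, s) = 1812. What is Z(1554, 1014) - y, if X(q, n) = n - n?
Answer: -534129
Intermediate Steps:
X(q, n) = 0
y = 535941 (y = -987*(0 - 543) = -987*(-543) = 535941)
Z(1554, 1014) - y = 1812 - 1*535941 = 1812 - 535941 = -534129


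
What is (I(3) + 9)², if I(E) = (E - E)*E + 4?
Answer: 169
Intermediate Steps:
I(E) = 4 (I(E) = 0*E + 4 = 0 + 4 = 4)
(I(3) + 9)² = (4 + 9)² = 13² = 169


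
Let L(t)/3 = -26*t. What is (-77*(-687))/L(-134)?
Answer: 17633/3484 ≈ 5.0611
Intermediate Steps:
L(t) = -78*t (L(t) = 3*(-26*t) = -78*t)
(-77*(-687))/L(-134) = (-77*(-687))/((-78*(-134))) = 52899/10452 = 52899*(1/10452) = 17633/3484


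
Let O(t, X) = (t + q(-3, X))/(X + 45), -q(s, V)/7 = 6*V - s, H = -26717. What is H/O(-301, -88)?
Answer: 1148831/3374 ≈ 340.50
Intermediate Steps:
q(s, V) = -42*V + 7*s (q(s, V) = -7*(6*V - s) = -7*(-s + 6*V) = -42*V + 7*s)
O(t, X) = (-21 + t - 42*X)/(45 + X) (O(t, X) = (t + (-42*X + 7*(-3)))/(X + 45) = (t + (-42*X - 21))/(45 + X) = (t + (-21 - 42*X))/(45 + X) = (-21 + t - 42*X)/(45 + X))
H/O(-301, -88) = -26717*(45 - 88)/(-21 - 301 - 42*(-88)) = -26717*(-43/(-21 - 301 + 3696)) = -26717/((-1/43*3374)) = -26717/(-3374/43) = -26717*(-43/3374) = 1148831/3374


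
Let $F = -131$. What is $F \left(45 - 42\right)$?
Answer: $-393$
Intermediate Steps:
$F \left(45 - 42\right) = - 131 \left(45 - 42\right) = \left(-131\right) 3 = -393$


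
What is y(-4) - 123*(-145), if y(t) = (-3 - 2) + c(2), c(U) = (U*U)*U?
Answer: 17838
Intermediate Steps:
c(U) = U³ (c(U) = U²*U = U³)
y(t) = 3 (y(t) = (-3 - 2) + 2³ = -5 + 8 = 3)
y(-4) - 123*(-145) = 3 - 123*(-145) = 3 + 17835 = 17838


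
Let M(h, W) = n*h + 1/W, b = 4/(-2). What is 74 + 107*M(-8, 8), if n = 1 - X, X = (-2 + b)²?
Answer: 103419/8 ≈ 12927.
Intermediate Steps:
b = -2 (b = 4*(-½) = -2)
X = 16 (X = (-2 - 2)² = (-4)² = 16)
n = -15 (n = 1 - 1*16 = 1 - 16 = -15)
M(h, W) = 1/W - 15*h (M(h, W) = -15*h + 1/W = 1/W - 15*h)
74 + 107*M(-8, 8) = 74 + 107*(1/8 - 15*(-8)) = 74 + 107*(⅛ + 120) = 74 + 107*(961/8) = 74 + 102827/8 = 103419/8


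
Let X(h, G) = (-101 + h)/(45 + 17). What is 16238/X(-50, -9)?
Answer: -1006756/151 ≈ -6667.3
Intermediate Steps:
X(h, G) = -101/62 + h/62 (X(h, G) = (-101 + h)/62 = (-101 + h)*(1/62) = -101/62 + h/62)
16238/X(-50, -9) = 16238/(-101/62 + (1/62)*(-50)) = 16238/(-101/62 - 25/31) = 16238/(-151/62) = 16238*(-62/151) = -1006756/151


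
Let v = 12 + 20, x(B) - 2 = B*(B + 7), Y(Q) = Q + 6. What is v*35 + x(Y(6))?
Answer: 1350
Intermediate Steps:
Y(Q) = 6 + Q
x(B) = 2 + B*(7 + B) (x(B) = 2 + B*(B + 7) = 2 + B*(7 + B))
v = 32
v*35 + x(Y(6)) = 32*35 + (2 + (6 + 6)² + 7*(6 + 6)) = 1120 + (2 + 12² + 7*12) = 1120 + (2 + 144 + 84) = 1120 + 230 = 1350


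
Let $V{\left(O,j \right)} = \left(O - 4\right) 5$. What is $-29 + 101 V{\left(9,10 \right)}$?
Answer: $2496$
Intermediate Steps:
$V{\left(O,j \right)} = -20 + 5 O$ ($V{\left(O,j \right)} = \left(-4 + O\right) 5 = -20 + 5 O$)
$-29 + 101 V{\left(9,10 \right)} = -29 + 101 \left(-20 + 5 \cdot 9\right) = -29 + 101 \left(-20 + 45\right) = -29 + 101 \cdot 25 = -29 + 2525 = 2496$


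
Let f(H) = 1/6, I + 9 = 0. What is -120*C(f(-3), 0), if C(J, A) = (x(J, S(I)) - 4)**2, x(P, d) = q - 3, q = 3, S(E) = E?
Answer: -1920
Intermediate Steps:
I = -9 (I = -9 + 0 = -9)
f(H) = 1/6
x(P, d) = 0 (x(P, d) = 3 - 3 = 0)
C(J, A) = 16 (C(J, A) = (0 - 4)**2 = (-4)**2 = 16)
-120*C(f(-3), 0) = -120*16 = -1920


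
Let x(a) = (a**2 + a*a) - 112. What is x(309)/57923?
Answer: 190850/57923 ≈ 3.2949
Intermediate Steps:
x(a) = -112 + 2*a**2 (x(a) = (a**2 + a**2) - 112 = 2*a**2 - 112 = -112 + 2*a**2)
x(309)/57923 = (-112 + 2*309**2)/57923 = (-112 + 2*95481)*(1/57923) = (-112 + 190962)*(1/57923) = 190850*(1/57923) = 190850/57923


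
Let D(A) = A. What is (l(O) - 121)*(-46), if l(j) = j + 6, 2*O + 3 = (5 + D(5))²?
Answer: 3059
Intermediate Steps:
O = 97/2 (O = -3/2 + (5 + 5)²/2 = -3/2 + (½)*10² = -3/2 + (½)*100 = -3/2 + 50 = 97/2 ≈ 48.500)
l(j) = 6 + j
(l(O) - 121)*(-46) = ((6 + 97/2) - 121)*(-46) = (109/2 - 121)*(-46) = -133/2*(-46) = 3059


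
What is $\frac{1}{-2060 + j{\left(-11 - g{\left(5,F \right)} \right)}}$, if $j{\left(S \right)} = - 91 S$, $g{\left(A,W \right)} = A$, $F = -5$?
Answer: $- \frac{1}{604} \approx -0.0016556$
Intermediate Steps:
$\frac{1}{-2060 + j{\left(-11 - g{\left(5,F \right)} \right)}} = \frac{1}{-2060 - 91 \left(-11 - 5\right)} = \frac{1}{-2060 - -1456} = \frac{1}{-2060 + 1456} = \frac{1}{-604} = - \frac{1}{604}$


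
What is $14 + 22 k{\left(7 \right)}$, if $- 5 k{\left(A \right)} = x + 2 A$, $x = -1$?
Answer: $- \frac{216}{5} \approx -43.2$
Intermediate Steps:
$k{\left(A \right)} = \frac{1}{5} - \frac{2 A}{5}$ ($k{\left(A \right)} = - \frac{-1 + 2 A}{5} = \frac{1}{5} - \frac{2 A}{5}$)
$14 + 22 k{\left(7 \right)} = 14 + 22 \left(\frac{1}{5} - \frac{14}{5}\right) = 14 + 22 \left(- \frac{13}{5}\right) = 14 - \frac{286}{5} = - \frac{216}{5}$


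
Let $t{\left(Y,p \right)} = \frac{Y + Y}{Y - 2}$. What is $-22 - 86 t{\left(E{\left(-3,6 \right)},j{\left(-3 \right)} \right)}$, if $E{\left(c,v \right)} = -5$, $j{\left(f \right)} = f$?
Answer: $- \frac{1014}{7} \approx -144.86$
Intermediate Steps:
$t{\left(Y,p \right)} = \frac{2 Y}{-2 + Y}$
$-22 - 86 t{\left(E{\left(-3,6 \right)},j{\left(-3 \right)} \right)} = -22 - 86 \cdot 2 \left(-5\right) \frac{1}{-2 - 5} = -22 - 86 \cdot 2 \left(-5\right) \frac{1}{-7} = -22 - 86 \cdot 2 \left(-5\right) \left(- \frac{1}{7}\right) = -22 - \frac{860}{7} = - \frac{1014}{7}$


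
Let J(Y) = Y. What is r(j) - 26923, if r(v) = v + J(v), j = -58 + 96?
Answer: -26847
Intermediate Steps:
j = 38
r(v) = 2*v (r(v) = v + v = 2*v)
r(j) - 26923 = 2*38 - 26923 = 76 - 26923 = -26847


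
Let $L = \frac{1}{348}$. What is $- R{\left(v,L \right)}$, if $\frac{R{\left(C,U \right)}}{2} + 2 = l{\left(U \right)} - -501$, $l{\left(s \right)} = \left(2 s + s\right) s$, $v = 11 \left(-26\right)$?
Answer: $- \frac{20143633}{20184} \approx -998.0$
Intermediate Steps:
$v = -286$
$l{\left(s \right)} = 3 s^{2}$ ($l{\left(s \right)} = 3 s s = 3 s^{2}$)
$L = \frac{1}{348} \approx 0.0028736$
$R{\left(C,U \right)} = 998 + 6 U^{2}$ ($R{\left(C,U \right)} = -4 + 2 \left(3 U^{2} - -501\right) = -4 + 2 \left(3 U^{2} + 501\right) = -4 + 2 \left(501 + 3 U^{2}\right) = -4 + \left(1002 + 6 U^{2}\right) = 998 + 6 U^{2}$)
$- R{\left(v,L \right)} = - (998 + \frac{6}{121104}) = - (998 + 6 \cdot \frac{1}{121104}) = - (998 + \frac{1}{20184}) = \left(-1\right) \frac{20143633}{20184} = - \frac{20143633}{20184}$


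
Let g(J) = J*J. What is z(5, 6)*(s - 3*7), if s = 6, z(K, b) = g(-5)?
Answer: -375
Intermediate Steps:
g(J) = J²
z(K, b) = 25 (z(K, b) = (-5)² = 25)
z(5, 6)*(s - 3*7) = 25*(6 - 3*7) = 25*(6 - 21) = 25*(-15) = -375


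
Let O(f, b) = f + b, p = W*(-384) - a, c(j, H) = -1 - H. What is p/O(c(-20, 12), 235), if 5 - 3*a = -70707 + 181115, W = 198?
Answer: -13077/74 ≈ -176.72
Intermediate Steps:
a = -36801 (a = 5/3 - (-70707 + 181115)/3 = 5/3 - ⅓*110408 = 5/3 - 110408/3 = -36801)
p = -39231 (p = 198*(-384) - 1*(-36801) = -76032 + 36801 = -39231)
O(f, b) = b + f
p/O(c(-20, 12), 235) = -39231/(235 + (-1 - 1*12)) = -39231/(235 + (-1 - 12)) = -39231/(235 - 13) = -39231/222 = -39231*1/222 = -13077/74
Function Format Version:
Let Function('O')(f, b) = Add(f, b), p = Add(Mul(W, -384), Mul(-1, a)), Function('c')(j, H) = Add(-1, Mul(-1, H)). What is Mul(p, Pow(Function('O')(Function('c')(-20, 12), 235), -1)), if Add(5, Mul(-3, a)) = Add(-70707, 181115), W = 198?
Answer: Rational(-13077, 74) ≈ -176.72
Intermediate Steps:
a = -36801 (a = Add(Rational(5, 3), Mul(Rational(-1, 3), Add(-70707, 181115))) = Add(Rational(5, 3), Mul(Rational(-1, 3), 110408)) = Add(Rational(5, 3), Rational(-110408, 3)) = -36801)
p = -39231 (p = Add(Mul(198, -384), Mul(-1, -36801)) = Add(-76032, 36801) = -39231)
Function('O')(f, b) = Add(b, f)
Mul(p, Pow(Function('O')(Function('c')(-20, 12), 235), -1)) = Mul(-39231, Pow(Add(235, Add(-1, Mul(-1, 12))), -1)) = Mul(-39231, Pow(Add(235, Add(-1, -12)), -1)) = Mul(-39231, Pow(Add(235, -13), -1)) = Mul(-39231, Pow(222, -1)) = Mul(-39231, Rational(1, 222)) = Rational(-13077, 74)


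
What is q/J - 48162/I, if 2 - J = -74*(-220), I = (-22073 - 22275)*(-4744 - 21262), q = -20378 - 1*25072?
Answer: 4368111776547/1564470560372 ≈ 2.7921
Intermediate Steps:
q = -45450 (q = -20378 - 25072 = -45450)
I = 1153314088 (I = -44348*(-26006) = 1153314088)
J = -16278 (J = 2 - (-74)*(-220) = 2 - 1*16280 = 2 - 16280 = -16278)
q/J - 48162/I = -45450/(-16278) - 48162/1153314088 = -45450*(-1/16278) - 48162*1/1153314088 = 7575/2713 - 24081/576657044 = 4368111776547/1564470560372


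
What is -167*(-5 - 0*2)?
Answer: 835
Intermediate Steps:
-167*(-5 - 0*2) = -167*(-5 - 25*0) = -167*(-5 + 0) = -167*(-5) = 835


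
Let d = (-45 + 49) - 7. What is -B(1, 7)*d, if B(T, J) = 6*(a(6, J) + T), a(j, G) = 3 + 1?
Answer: 90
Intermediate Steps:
a(j, G) = 4
d = -3 (d = 4 - 7 = -3)
B(T, J) = 24 + 6*T (B(T, J) = 6*(4 + T) = 24 + 6*T)
-B(1, 7)*d = -(24 + 6*1)*(-3) = -(24 + 6)*(-3) = -30*(-3) = -1*(-90) = 90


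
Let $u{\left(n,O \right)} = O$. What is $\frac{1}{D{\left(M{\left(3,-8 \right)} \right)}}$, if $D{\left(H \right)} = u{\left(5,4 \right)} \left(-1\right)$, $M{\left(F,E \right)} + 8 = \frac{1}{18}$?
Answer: $- \frac{1}{4} \approx -0.25$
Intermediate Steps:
$M{\left(F,E \right)} = - \frac{143}{18}$ ($M{\left(F,E \right)} = -8 + \frac{1}{18} = - \frac{143}{18}$)
$D{\left(H \right)} = -4$ ($D{\left(H \right)} = 4 \left(-1\right) = -4$)
$\frac{1}{D{\left(M{\left(3,-8 \right)} \right)}} = \frac{1}{-4} = - \frac{1}{4}$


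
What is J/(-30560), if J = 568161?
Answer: -568161/30560 ≈ -18.592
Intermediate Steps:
J/(-30560) = 568161/(-30560) = 568161*(-1/30560) = -568161/30560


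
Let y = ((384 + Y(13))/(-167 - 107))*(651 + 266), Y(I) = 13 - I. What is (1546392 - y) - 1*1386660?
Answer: 22059348/137 ≈ 1.6102e+5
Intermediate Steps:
y = -176064/137 (y = ((384 + (13 - 1*13))/(-167 - 107))*(651 + 266) = ((384 + (13 - 13))/(-274))*917 = ((384 + 0)*(-1/274))*917 = (384*(-1/274))*917 = -192/137*917 = -176064/137 ≈ -1285.1)
(1546392 - y) - 1*1386660 = (1546392 - 1*(-176064/137)) - 1*1386660 = (1546392 + 176064/137) - 1386660 = 212031768/137 - 1386660 = 22059348/137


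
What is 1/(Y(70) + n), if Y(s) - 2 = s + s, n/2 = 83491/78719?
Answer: 78719/11345080 ≈ 0.0069386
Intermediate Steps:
n = 166982/78719 (n = 2*(83491/78719) = 166982/78719 ≈ 2.1212)
Y(s) = 2 + 2*s (Y(s) = 2 + (s + s) = 2 + 2*s)
1/(Y(70) + n) = 1/((2 + 2*70) + 166982/78719) = 1/((2 + 140) + 166982/78719) = 1/(142 + 166982/78719) = 1/(11345080/78719) = 78719/11345080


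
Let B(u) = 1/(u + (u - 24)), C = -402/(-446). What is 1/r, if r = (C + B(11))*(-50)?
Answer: -223/4475 ≈ -0.049832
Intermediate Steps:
C = 201/223 (C = -402*(-1/446) = 201/223 ≈ 0.90135)
B(u) = 1/(-24 + 2*u) (B(u) = 1/(u + (-24 + u)) = 1/(-24 + 2*u))
r = -4475/223 (r = (201/223 + 1/(2*(-12 + 11)))*(-50) = (201/223 + (½)/(-1))*(-50) = (201/223 + (½)*(-1))*(-50) = (201/223 - ½)*(-50) = (179/446)*(-50) = -4475/223 ≈ -20.067)
1/r = 1/(-4475/223) = -223/4475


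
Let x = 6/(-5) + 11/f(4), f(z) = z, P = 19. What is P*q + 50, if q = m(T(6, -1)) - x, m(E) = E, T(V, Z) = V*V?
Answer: 14091/20 ≈ 704.55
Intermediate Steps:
T(V, Z) = V²
x = 31/20 (x = 6/(-5) + 11/4 = 6*(-⅕) + 11*(¼) = -6/5 + 11/4 = 31/20 ≈ 1.5500)
q = 689/20 (q = 6² - 1*31/20 = 36 - 31/20 = 689/20 ≈ 34.450)
P*q + 50 = 19*(689/20) + 50 = 13091/20 + 50 = 14091/20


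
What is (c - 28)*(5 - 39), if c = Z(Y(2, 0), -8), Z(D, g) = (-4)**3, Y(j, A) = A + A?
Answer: 3128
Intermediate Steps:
Y(j, A) = 2*A
Z(D, g) = -64
c = -64
(c - 28)*(5 - 39) = (-64 - 28)*(5 - 39) = -92*(-34) = 3128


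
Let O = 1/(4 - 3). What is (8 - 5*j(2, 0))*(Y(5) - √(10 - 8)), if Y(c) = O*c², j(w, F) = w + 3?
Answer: -425 + 17*√2 ≈ -400.96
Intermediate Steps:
j(w, F) = 3 + w
O = 1 (O = 1/1 = 1)
Y(c) = c² (Y(c) = 1*c² = c²)
(8 - 5*j(2, 0))*(Y(5) - √(10 - 8)) = (8 - 5*(3 + 2))*(5² - √(10 - 8)) = (8 - 5*5)*(25 - √2) = (8 - 25)*(25 - √2) = -17*(25 - √2) = -425 + 17*√2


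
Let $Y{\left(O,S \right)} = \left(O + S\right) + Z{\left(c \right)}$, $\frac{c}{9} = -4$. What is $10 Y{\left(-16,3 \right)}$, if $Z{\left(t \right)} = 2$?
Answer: $-110$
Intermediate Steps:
$c = -36$ ($c = 9 \left(-4\right) = -36$)
$Y{\left(O,S \right)} = 2 + O + S$ ($Y{\left(O,S \right)} = \left(O + S\right) + 2 = 2 + O + S$)
$10 Y{\left(-16,3 \right)} = 10 \left(2 - 16 + 3\right) = 10 \left(-11\right) = -110$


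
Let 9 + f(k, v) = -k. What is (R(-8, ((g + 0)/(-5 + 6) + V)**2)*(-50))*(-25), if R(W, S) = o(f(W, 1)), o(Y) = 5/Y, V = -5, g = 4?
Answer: -6250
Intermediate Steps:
f(k, v) = -9 - k
R(W, S) = 5/(-9 - W)
(R(-8, ((g + 0)/(-5 + 6) + V)**2)*(-50))*(-25) = (-5/(9 - 8)*(-50))*(-25) = (-5/1*(-50))*(-25) = (-5*1*(-50))*(-25) = -5*(-50)*(-25) = 250*(-25) = -6250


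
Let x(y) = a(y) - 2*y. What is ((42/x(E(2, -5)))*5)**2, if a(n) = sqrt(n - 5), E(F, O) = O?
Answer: 44100/(10 + I*sqrt(10))**2 ≈ 328.02 - 230.51*I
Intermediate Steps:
a(n) = sqrt(-5 + n)
x(y) = sqrt(-5 + y) - 2*y
((42/x(E(2, -5)))*5)**2 = ((42/(sqrt(-5 - 5) - 2*(-5)))*5)**2 = ((42/(sqrt(-10) + 10))*5)**2 = ((42/(I*sqrt(10) + 10))*5)**2 = ((42/(10 + I*sqrt(10)))*5)**2 = (210/(10 + I*sqrt(10)))**2 = 44100/(10 + I*sqrt(10))**2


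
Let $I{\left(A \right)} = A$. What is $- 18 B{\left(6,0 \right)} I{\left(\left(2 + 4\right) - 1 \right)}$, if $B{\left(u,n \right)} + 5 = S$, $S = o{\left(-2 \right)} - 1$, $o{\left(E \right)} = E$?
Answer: $720$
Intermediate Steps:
$S = -3$ ($S = -2 - 1 = -3$)
$B{\left(u,n \right)} = -8$ ($B{\left(u,n \right)} = -5 - 3 = -8$)
$- 18 B{\left(6,0 \right)} I{\left(\left(2 + 4\right) - 1 \right)} = \left(-18\right) \left(-8\right) \left(\left(2 + 4\right) - 1\right) = 144 \left(6 - 1\right) = 144 \cdot 5 = 720$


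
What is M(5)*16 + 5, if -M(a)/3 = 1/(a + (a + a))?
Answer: 9/5 ≈ 1.8000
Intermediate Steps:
M(a) = -1/a (M(a) = -3/(a + (a + a)) = -3/(a + 2*a) = -3*1/(3*a) = -1/a)
M(5)*16 + 5 = -1/5*16 + 5 = -1*⅕*16 + 5 = -⅕*16 + 5 = -16/5 + 5 = 9/5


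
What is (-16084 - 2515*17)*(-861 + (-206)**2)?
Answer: -2446231425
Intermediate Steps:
(-16084 - 2515*17)*(-861 + (-206)**2) = (-16084 - 42755)*(-861 + 42436) = -58839*41575 = -2446231425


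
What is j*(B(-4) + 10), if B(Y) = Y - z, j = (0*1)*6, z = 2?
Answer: 0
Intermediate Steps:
j = 0 (j = 0*6 = 0)
B(Y) = -2 + Y (B(Y) = Y - 1*2 = Y - 2 = -2 + Y)
j*(B(-4) + 10) = 0*((-2 - 4) + 10) = 0*(-6 + 10) = 0*4 = 0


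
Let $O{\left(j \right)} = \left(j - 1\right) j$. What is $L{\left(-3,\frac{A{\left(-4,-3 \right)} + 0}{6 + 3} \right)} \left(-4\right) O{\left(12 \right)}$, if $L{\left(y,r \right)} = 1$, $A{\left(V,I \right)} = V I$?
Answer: $-528$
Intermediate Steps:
$A{\left(V,I \right)} = I V$
$O{\left(j \right)} = j \left(-1 + j\right)$ ($O{\left(j \right)} = \left(-1 + j\right) j = j \left(-1 + j\right)$)
$L{\left(-3,\frac{A{\left(-4,-3 \right)} + 0}{6 + 3} \right)} \left(-4\right) O{\left(12 \right)} = 1 \left(-4\right) 12 \left(-1 + 12\right) = - 4 \cdot 12 \cdot 11 = \left(-4\right) 132 = -528$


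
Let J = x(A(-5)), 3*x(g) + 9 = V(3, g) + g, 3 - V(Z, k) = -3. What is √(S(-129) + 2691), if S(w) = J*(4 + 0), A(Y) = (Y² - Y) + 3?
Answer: √2731 ≈ 52.259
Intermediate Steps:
V(Z, k) = 6 (V(Z, k) = 3 - 1*(-3) = 3 + 3 = 6)
A(Y) = 3 + Y² - Y
x(g) = -1 + g/3 (x(g) = -3 + (6 + g)/3 = -3 + (2 + g/3) = -1 + g/3)
J = 10 (J = -1 + (3 + (-5)² - 1*(-5))/3 = -1 + (3 + 25 + 5)/3 = -1 + (⅓)*33 = -1 + 11 = 10)
S(w) = 40 (S(w) = 10*(4 + 0) = 10*4 = 40)
√(S(-129) + 2691) = √(40 + 2691) = √2731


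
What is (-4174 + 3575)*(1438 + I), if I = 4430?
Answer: -3514932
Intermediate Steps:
(-4174 + 3575)*(1438 + I) = (-4174 + 3575)*(1438 + 4430) = -599*5868 = -3514932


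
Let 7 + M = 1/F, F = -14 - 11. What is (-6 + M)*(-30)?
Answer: 1956/5 ≈ 391.20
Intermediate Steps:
F = -25
M = -176/25 (M = -7 + 1/(-25) = -7 - 1/25 = -176/25 ≈ -7.0400)
(-6 + M)*(-30) = (-6 - 176/25)*(-30) = -326/25*(-30) = 1956/5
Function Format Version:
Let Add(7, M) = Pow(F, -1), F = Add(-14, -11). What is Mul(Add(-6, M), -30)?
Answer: Rational(1956, 5) ≈ 391.20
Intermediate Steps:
F = -25
M = Rational(-176, 25) (M = Add(-7, Pow(-25, -1)) = Add(-7, Rational(-1, 25)) = Rational(-176, 25) ≈ -7.0400)
Mul(Add(-6, M), -30) = Mul(Add(-6, Rational(-176, 25)), -30) = Mul(Rational(-326, 25), -30) = Rational(1956, 5)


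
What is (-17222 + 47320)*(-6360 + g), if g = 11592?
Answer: 157472736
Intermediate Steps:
(-17222 + 47320)*(-6360 + g) = (-17222 + 47320)*(-6360 + 11592) = 30098*5232 = 157472736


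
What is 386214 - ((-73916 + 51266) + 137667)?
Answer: 271197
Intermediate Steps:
386214 - ((-73916 + 51266) + 137667) = 386214 - (-22650 + 137667) = 386214 - 1*115017 = 386214 - 115017 = 271197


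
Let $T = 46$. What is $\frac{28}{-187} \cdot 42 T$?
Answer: $- \frac{54096}{187} \approx -289.28$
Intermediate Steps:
$\frac{28}{-187} \cdot 42 T = \frac{28}{-187} \cdot 42 \cdot 46 = 28 \left(- \frac{1}{187}\right) 42 \cdot 46 = \left(- \frac{28}{187}\right) 42 \cdot 46 = \left(- \frac{1176}{187}\right) 46 = - \frac{54096}{187}$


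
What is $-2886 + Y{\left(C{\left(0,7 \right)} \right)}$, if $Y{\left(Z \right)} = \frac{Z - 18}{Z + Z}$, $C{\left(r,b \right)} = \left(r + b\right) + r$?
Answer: $- \frac{40415}{14} \approx -2886.8$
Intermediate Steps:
$C{\left(r,b \right)} = b + 2 r$ ($C{\left(r,b \right)} = \left(b + r\right) + r = b + 2 r$)
$Y{\left(Z \right)} = \frac{-18 + Z}{2 Z}$
$-2886 + Y{\left(C{\left(0,7 \right)} \right)} = -2886 + \frac{-18 + \left(7 + 2 \cdot 0\right)}{2 \left(7 + 2 \cdot 0\right)} = -2886 + \frac{-18 + \left(7 + 0\right)}{2 \left(7 + 0\right)} = -2886 + \frac{-18 + 7}{2 \cdot 7} = -2886 + \frac{1}{2} \cdot \frac{1}{7} \left(-11\right) = -2886 - \frac{11}{14} = - \frac{40415}{14}$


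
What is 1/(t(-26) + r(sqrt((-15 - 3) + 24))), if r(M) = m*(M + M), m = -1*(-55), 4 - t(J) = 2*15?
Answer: 13/35962 + 55*sqrt(6)/35962 ≈ 0.0041077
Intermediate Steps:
t(J) = -26 (t(J) = 4 - 2*15 = 4 - 1*30 = 4 - 30 = -26)
m = 55
r(M) = 110*M (r(M) = 55*(M + M) = 55*(2*M) = 110*M)
1/(t(-26) + r(sqrt((-15 - 3) + 24))) = 1/(-26 + 110*sqrt((-15 - 3) + 24)) = 1/(-26 + 110*sqrt(-18 + 24)) = 1/(-26 + 110*sqrt(6))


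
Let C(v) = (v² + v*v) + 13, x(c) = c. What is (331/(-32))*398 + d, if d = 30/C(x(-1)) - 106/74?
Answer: -2436817/592 ≈ -4116.2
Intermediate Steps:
C(v) = 13 + 2*v² (C(v) = (v² + v²) + 13 = 2*v² + 13 = 13 + 2*v²)
d = 21/37 (d = 30/(13 + 2*(-1)²) - 106/74 = 30/(13 + 2*1) - 106*1/74 = 30/(13 + 2) - 53/37 = 30/15 - 53/37 = 30*(1/15) - 53/37 = 2 - 53/37 = 21/37 ≈ 0.56757)
(331/(-32))*398 + d = (331/(-32))*398 + 21/37 = (331*(-1/32))*398 + 21/37 = -331/32*398 + 21/37 = -65869/16 + 21/37 = -2436817/592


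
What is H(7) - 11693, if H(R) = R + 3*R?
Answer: -11665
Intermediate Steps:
H(R) = 4*R
H(7) - 11693 = 4*7 - 11693 = 28 - 11693 = -11665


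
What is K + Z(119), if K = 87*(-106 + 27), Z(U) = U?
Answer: -6754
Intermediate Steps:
K = -6873 (K = 87*(-79) = -6873)
K + Z(119) = -6873 + 119 = -6754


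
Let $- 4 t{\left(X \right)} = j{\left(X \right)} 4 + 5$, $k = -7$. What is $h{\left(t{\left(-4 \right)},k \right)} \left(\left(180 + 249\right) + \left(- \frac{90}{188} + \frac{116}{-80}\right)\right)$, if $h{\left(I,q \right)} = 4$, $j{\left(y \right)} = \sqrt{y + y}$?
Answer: $\frac{401447}{235} \approx 1708.3$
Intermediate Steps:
$j{\left(y \right)} = \sqrt{2} \sqrt{y}$ ($j{\left(y \right)} = \sqrt{2 y} = \sqrt{2} \sqrt{y}$)
$t{\left(X \right)} = - \frac{5}{4} - \sqrt{2} \sqrt{X}$ ($t{\left(X \right)} = - \frac{\sqrt{2} \sqrt{X} 4 + 5}{4} = - \frac{4 \sqrt{2} \sqrt{X} + 5}{4} = - \frac{5 + 4 \sqrt{2} \sqrt{X}}{4} = - \frac{5}{4} - \sqrt{2} \sqrt{X}$)
$h{\left(t{\left(-4 \right)},k \right)} \left(\left(180 + 249\right) + \left(- \frac{90}{188} + \frac{116}{-80}\right)\right) = 4 \left(\left(180 + 249\right) + \left(- \frac{90}{188} + \frac{116}{-80}\right)\right) = 4 \left(429 + \left(\left(-90\right) \frac{1}{188} + 116 \left(- \frac{1}{80}\right)\right)\right) = 4 \left(429 - \frac{1813}{940}\right) = 4 \cdot \frac{401447}{940} = \frac{401447}{235}$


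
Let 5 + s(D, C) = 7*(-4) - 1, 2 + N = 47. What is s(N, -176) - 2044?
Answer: -2078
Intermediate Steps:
N = 45 (N = -2 + 47 = 45)
s(D, C) = -34 (s(D, C) = -5 + (7*(-4) - 1) = -5 + (-28 - 1) = -5 - 29 = -34)
s(N, -176) - 2044 = -34 - 2044 = -2078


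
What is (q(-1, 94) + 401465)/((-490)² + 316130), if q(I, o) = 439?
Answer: 66984/92705 ≈ 0.72255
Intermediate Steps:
(q(-1, 94) + 401465)/((-490)² + 316130) = (439 + 401465)/((-490)² + 316130) = 401904/(240100 + 316130) = 401904/556230 = 401904*(1/556230) = 66984/92705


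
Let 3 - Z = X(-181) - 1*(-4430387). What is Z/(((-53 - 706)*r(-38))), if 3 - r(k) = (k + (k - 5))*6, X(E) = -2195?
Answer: 492021/41239 ≈ 11.931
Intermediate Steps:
Z = -4428189 (Z = 3 - (-2195 - 1*(-4430387)) = 3 - (-2195 + 4430387) = 3 - 1*4428192 = 3 - 4428192 = -4428189)
r(k) = 33 - 12*k (r(k) = 3 - (k + (k - 5))*6 = 3 - (k + (-5 + k))*6 = 3 - (-5 + 2*k)*6 = 3 - (-30 + 12*k) = 3 + (30 - 12*k) = 33 - 12*k)
Z/(((-53 - 706)*r(-38))) = -4428189*1/((-53 - 706)*(33 - 12*(-38))) = -4428189*(-1/(759*(33 + 456))) = -4428189/((-759*489)) = -4428189/(-371151) = -4428189*(-1/371151) = 492021/41239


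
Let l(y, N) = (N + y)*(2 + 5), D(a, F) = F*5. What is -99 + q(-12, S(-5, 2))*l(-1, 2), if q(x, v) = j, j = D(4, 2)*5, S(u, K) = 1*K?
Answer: 251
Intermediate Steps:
D(a, F) = 5*F
S(u, K) = K
j = 50 (j = (5*2)*5 = 10*5 = 50)
l(y, N) = 7*N + 7*y (l(y, N) = (N + y)*7 = 7*N + 7*y)
q(x, v) = 50
-99 + q(-12, S(-5, 2))*l(-1, 2) = -99 + 50*(7*2 + 7*(-1)) = -99 + 50*(14 - 7) = -99 + 50*7 = -99 + 350 = 251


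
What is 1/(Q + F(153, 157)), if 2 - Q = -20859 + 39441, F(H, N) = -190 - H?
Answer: -1/18923 ≈ -5.2846e-5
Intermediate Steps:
Q = -18580 (Q = 2 - (-20859 + 39441) = 2 - 1*18582 = 2 - 18582 = -18580)
1/(Q + F(153, 157)) = 1/(-18580 + (-190 - 1*153)) = 1/(-18580 + (-190 - 153)) = 1/(-18580 - 343) = 1/(-18923) = -1/18923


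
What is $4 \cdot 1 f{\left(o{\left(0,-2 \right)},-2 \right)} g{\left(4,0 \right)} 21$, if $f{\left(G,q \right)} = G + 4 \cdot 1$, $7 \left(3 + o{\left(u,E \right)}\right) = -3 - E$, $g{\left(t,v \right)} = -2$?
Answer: $-144$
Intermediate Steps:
$o{\left(u,E \right)} = - \frac{24}{7} - \frac{E}{7}$ ($o{\left(u,E \right)} = -3 + \frac{-3 - E}{7} = -3 - \left(\frac{3}{7} + \frac{E}{7}\right) = - \frac{24}{7} - \frac{E}{7}$)
$f{\left(G,q \right)} = 4 + G$ ($f{\left(G,q \right)} = G + 4 = 4 + G$)
$4 \cdot 1 f{\left(o{\left(0,-2 \right)},-2 \right)} g{\left(4,0 \right)} 21 = 4 \cdot 1 \left(4 - \frac{22}{7}\right) \left(-2\right) 21 = 4 \left(4 + \left(- \frac{24}{7} + \frac{2}{7}\right)\right) \left(-2\right) 21 = 4 \left(4 - \frac{22}{7}\right) \left(-2\right) 21 = 4 \cdot \frac{6}{7} \left(-2\right) 21 = \frac{24}{7} \left(-2\right) 21 = \left(- \frac{48}{7}\right) 21 = -144$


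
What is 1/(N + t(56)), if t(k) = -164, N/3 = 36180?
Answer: 1/108376 ≈ 9.2271e-6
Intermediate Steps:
N = 108540 (N = 3*36180 = 108540)
1/(N + t(56)) = 1/(108540 - 164) = 1/108376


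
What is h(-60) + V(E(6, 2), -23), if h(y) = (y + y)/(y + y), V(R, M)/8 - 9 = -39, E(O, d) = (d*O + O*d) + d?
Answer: -239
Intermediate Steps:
E(O, d) = d + 2*O*d (E(O, d) = (O*d + O*d) + d = 2*O*d + d = d + 2*O*d)
V(R, M) = -240 (V(R, M) = 72 + 8*(-39) = 72 - 312 = -240)
h(y) = 1 (h(y) = (2*y)/((2*y)) = (2*y)*(1/(2*y)) = 1)
h(-60) + V(E(6, 2), -23) = 1 - 240 = -239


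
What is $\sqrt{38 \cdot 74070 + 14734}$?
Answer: $\sqrt{2829394} \approx 1682.1$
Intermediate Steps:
$\sqrt{38 \cdot 74070 + 14734} = \sqrt{2814660 + 14734} = \sqrt{2829394}$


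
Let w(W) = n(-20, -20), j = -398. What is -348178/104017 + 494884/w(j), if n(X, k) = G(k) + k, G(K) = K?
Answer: -12872569037/1040170 ≈ -12375.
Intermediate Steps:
n(X, k) = 2*k (n(X, k) = k + k = 2*k)
w(W) = -40 (w(W) = 2*(-20) = -40)
-348178/104017 + 494884/w(j) = -348178/104017 + 494884/(-40) = -348178*1/104017 + 494884*(-1/40) = -348178/104017 - 123721/10 = -12872569037/1040170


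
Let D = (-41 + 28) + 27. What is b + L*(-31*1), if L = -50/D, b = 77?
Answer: 1314/7 ≈ 187.71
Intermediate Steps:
D = 14 (D = -13 + 27 = 14)
L = -25/7 (L = -50/14 = -50*1/14 = -25/7 ≈ -3.5714)
b + L*(-31*1) = 77 - (-775)/7 = 77 - 25/7*(-31) = 77 + 775/7 = 1314/7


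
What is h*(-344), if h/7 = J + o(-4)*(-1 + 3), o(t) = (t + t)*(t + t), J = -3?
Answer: -301000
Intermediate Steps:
o(t) = 4*t² (o(t) = (2*t)*(2*t) = 4*t²)
h = 875 (h = 7*(-3 + (4*(-4)²)*(-1 + 3)) = 7*(-3 + (4*16)*2) = 7*(-3 + 64*2) = 7*(-3 + 128) = 7*125 = 875)
h*(-344) = 875*(-344) = -301000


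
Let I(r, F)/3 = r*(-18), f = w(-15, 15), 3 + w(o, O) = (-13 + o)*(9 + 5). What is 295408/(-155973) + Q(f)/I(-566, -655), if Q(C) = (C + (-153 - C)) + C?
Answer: -759526943/397263231 ≈ -1.9119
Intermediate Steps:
w(o, O) = -185 + 14*o (w(o, O) = -3 + (-13 + o)*(9 + 5) = -3 + (-13 + o)*14 = -3 + (-182 + 14*o) = -185 + 14*o)
f = -395 (f = -185 + 14*(-15) = -185 - 210 = -395)
I(r, F) = -54*r (I(r, F) = 3*(r*(-18)) = 3*(-18*r) = -54*r)
Q(C) = -153 + C
295408/(-155973) + Q(f)/I(-566, -655) = 295408/(-155973) + (-153 - 395)/((-54*(-566))) = 295408*(-1/155973) - 548/30564 = -295408/155973 - 548*1/30564 = -295408/155973 - 137/7641 = -759526943/397263231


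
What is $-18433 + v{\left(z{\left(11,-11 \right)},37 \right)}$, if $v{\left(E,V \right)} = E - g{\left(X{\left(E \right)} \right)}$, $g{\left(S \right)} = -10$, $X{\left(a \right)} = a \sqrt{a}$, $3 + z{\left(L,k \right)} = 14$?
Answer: $-18412$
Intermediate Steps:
$z{\left(L,k \right)} = 11$ ($z{\left(L,k \right)} = -3 + 14 = 11$)
$X{\left(a \right)} = a^{\frac{3}{2}}$
$v{\left(E,V \right)} = 10 + E$ ($v{\left(E,V \right)} = E - -10 = E + 10 = 10 + E$)
$-18433 + v{\left(z{\left(11,-11 \right)},37 \right)} = -18433 + \left(10 + 11\right) = -18433 + 21 = -18412$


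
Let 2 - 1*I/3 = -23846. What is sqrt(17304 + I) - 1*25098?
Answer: -25098 + 12*sqrt(617) ≈ -24800.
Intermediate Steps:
I = 71544 (I = 6 - 3*(-23846) = 6 + 71538 = 71544)
sqrt(17304 + I) - 1*25098 = sqrt(17304 + 71544) - 1*25098 = sqrt(88848) - 25098 = 12*sqrt(617) - 25098 = -25098 + 12*sqrt(617)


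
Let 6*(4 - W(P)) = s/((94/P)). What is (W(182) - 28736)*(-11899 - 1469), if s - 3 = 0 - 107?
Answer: 18031114880/47 ≈ 3.8364e+8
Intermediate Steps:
s = -104 (s = 3 + (0 - 107) = 3 - 107 = -104)
W(P) = 4 + 26*P/141 (W(P) = 4 - (-52)/(3*(94/P)) = 4 - (-52)*P/94/3 = 4 - (-26)*P/141 = 4 + 26*P/141)
(W(182) - 28736)*(-11899 - 1469) = ((4 + (26/141)*182) - 28736)*(-11899 - 1469) = ((4 + 4732/141) - 28736)*(-13368) = (5296/141 - 28736)*(-13368) = -4046480/141*(-13368) = 18031114880/47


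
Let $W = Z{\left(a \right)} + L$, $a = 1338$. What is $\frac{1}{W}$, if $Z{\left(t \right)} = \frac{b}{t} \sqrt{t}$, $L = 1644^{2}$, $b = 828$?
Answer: $\frac{8370974}{22624532783277} - \frac{23 \sqrt{1338}}{271494393399324} \approx 3.6999 \cdot 10^{-7}$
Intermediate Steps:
$L = 2702736$
$Z{\left(t \right)} = \frac{828}{\sqrt{t}}$ ($Z{\left(t \right)} = \frac{828}{t} \sqrt{t} = \frac{828}{\sqrt{t}}$)
$W = 2702736 + \frac{138 \sqrt{1338}}{223}$ ($W = \frac{828}{\sqrt{1338}} + 2702736 = 828 \frac{\sqrt{1338}}{1338} + 2702736 = \frac{138 \sqrt{1338}}{223} + 2702736 = 2702736 + \frac{138 \sqrt{1338}}{223} \approx 2.7028 \cdot 10^{6}$)
$\frac{1}{W} = \frac{1}{2702736 + \frac{138 \sqrt{1338}}{223}}$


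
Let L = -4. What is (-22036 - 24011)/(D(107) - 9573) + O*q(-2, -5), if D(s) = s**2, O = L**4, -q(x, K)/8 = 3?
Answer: -11572191/1876 ≈ -6168.5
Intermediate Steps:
q(x, K) = -24 (q(x, K) = -8*3 = -24)
O = 256 (O = (-4)**4 = 256)
(-22036 - 24011)/(D(107) - 9573) + O*q(-2, -5) = (-22036 - 24011)/(107**2 - 9573) + 256*(-24) = -46047/(11449 - 9573) - 6144 = -46047/1876 - 6144 = -11572191/1876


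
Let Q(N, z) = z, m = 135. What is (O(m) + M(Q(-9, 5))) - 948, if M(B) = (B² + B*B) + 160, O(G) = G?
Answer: -603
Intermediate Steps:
M(B) = 160 + 2*B² (M(B) = (B² + B²) + 160 = 2*B² + 160 = 160 + 2*B²)
(O(m) + M(Q(-9, 5))) - 948 = (135 + (160 + 2*5²)) - 948 = (135 + (160 + 2*25)) - 948 = (135 + (160 + 50)) - 948 = (135 + 210) - 948 = 345 - 948 = -603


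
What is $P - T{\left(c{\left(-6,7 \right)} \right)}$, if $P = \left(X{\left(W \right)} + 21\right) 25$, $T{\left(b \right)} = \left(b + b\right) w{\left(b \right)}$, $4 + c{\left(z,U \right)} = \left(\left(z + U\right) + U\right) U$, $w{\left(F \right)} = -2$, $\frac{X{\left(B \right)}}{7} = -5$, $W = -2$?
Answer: $-142$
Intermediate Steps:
$X{\left(B \right)} = -35$ ($X{\left(B \right)} = 7 \left(-5\right) = -35$)
$c{\left(z,U \right)} = -4 + U \left(z + 2 U\right)$ ($c{\left(z,U \right)} = -4 + \left(\left(z + U\right) + U\right) U = -4 + \left(\left(U + z\right) + U\right) U = -4 + \left(z + 2 U\right) U = -4 + U \left(z + 2 U\right)$)
$T{\left(b \right)} = - 4 b$ ($T{\left(b \right)} = \left(b + b\right) \left(-2\right) = 2 b \left(-2\right) = - 4 b$)
$P = -350$ ($P = \left(-35 + 21\right) 25 = \left(-14\right) 25 = -350$)
$P - T{\left(c{\left(-6,7 \right)} \right)} = -350 - - 4 \left(-4 + 2 \cdot 7^{2} + 7 \left(-6\right)\right) = -350 - - 4 \left(-4 + 2 \cdot 49 - 42\right) = -350 - - 4 \left(-4 + 98 - 42\right) = -350 - \left(-4\right) 52 = -350 - -208 = -350 + 208 = -142$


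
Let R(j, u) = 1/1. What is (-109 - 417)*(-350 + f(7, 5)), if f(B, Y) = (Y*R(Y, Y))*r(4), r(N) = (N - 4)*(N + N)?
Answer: 184100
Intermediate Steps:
R(j, u) = 1
r(N) = 2*N*(-4 + N) (r(N) = (-4 + N)*(2*N) = 2*N*(-4 + N))
f(B, Y) = 0 (f(B, Y) = (Y*1)*(2*4*(-4 + 4)) = Y*(2*4*0) = Y*0 = 0)
(-109 - 417)*(-350 + f(7, 5)) = (-109 - 417)*(-350 + 0) = -526*(-350) = 184100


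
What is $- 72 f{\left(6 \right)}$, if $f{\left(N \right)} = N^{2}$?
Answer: $-2592$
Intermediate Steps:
$- 72 f{\left(6 \right)} = - 72 \cdot 6^{2} = \left(-72\right) 36 = -2592$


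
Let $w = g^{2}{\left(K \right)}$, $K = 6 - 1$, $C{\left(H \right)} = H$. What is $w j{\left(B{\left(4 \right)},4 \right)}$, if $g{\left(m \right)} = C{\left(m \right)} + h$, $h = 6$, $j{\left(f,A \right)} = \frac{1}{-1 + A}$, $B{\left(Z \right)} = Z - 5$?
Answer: $\frac{121}{3} \approx 40.333$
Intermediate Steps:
$B{\left(Z \right)} = -5 + Z$
$K = 5$ ($K = 6 - 1 = 5$)
$g{\left(m \right)} = 6 + m$ ($g{\left(m \right)} = m + 6 = 6 + m$)
$w = 121$ ($w = \left(6 + 5\right)^{2} = 11^{2} = 121$)
$w j{\left(B{\left(4 \right)},4 \right)} = \frac{121}{-1 + 4} = \frac{121}{3}$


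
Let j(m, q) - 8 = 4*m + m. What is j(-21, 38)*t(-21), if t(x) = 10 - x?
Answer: -3007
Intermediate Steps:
j(m, q) = 8 + 5*m (j(m, q) = 8 + (4*m + m) = 8 + 5*m)
j(-21, 38)*t(-21) = (8 + 5*(-21))*(10 - 1*(-21)) = (8 - 105)*(10 + 21) = -97*31 = -3007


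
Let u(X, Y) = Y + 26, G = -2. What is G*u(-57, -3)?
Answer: -46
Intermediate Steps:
u(X, Y) = 26 + Y
G*u(-57, -3) = -2*(26 - 3) = -2*23 = -46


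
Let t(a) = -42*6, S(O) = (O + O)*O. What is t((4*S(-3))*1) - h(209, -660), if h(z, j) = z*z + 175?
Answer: -44108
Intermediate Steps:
S(O) = 2*O² (S(O) = (2*O)*O = 2*O²)
h(z, j) = 175 + z² (h(z, j) = z² + 175 = 175 + z²)
t(a) = -252
t((4*S(-3))*1) - h(209, -660) = -252 - (175 + 209²) = -252 - (175 + 43681) = -252 - 1*43856 = -252 - 43856 = -44108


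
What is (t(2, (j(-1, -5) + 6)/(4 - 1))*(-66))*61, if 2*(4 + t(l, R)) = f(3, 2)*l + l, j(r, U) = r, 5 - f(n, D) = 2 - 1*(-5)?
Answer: 20130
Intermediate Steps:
f(n, D) = -2 (f(n, D) = 5 - (2 - 1*(-5)) = 5 - (2 + 5) = 5 - 1*7 = 5 - 7 = -2)
t(l, R) = -4 - l/2 (t(l, R) = -4 + (-2*l + l)/2 = -4 + (-l)/2 = -4 - l/2)
(t(2, (j(-1, -5) + 6)/(4 - 1))*(-66))*61 = ((-4 - ½*2)*(-66))*61 = ((-4 - 1)*(-66))*61 = -5*(-66)*61 = 330*61 = 20130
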